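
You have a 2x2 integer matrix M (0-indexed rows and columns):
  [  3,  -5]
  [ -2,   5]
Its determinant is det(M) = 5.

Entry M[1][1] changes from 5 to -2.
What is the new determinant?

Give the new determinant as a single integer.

Answer: -16

Derivation:
det is linear in row 1: changing M[1][1] by delta changes det by delta * cofactor(1,1).
Cofactor C_11 = (-1)^(1+1) * minor(1,1) = 3
Entry delta = -2 - 5 = -7
Det delta = -7 * 3 = -21
New det = 5 + -21 = -16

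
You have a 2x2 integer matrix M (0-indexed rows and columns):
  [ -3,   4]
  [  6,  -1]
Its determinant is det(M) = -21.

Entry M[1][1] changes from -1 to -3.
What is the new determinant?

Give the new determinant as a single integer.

det is linear in row 1: changing M[1][1] by delta changes det by delta * cofactor(1,1).
Cofactor C_11 = (-1)^(1+1) * minor(1,1) = -3
Entry delta = -3 - -1 = -2
Det delta = -2 * -3 = 6
New det = -21 + 6 = -15

Answer: -15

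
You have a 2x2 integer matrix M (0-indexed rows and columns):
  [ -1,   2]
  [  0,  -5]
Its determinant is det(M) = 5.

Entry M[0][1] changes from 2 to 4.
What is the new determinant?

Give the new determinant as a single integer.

det is linear in row 0: changing M[0][1] by delta changes det by delta * cofactor(0,1).
Cofactor C_01 = (-1)^(0+1) * minor(0,1) = 0
Entry delta = 4 - 2 = 2
Det delta = 2 * 0 = 0
New det = 5 + 0 = 5

Answer: 5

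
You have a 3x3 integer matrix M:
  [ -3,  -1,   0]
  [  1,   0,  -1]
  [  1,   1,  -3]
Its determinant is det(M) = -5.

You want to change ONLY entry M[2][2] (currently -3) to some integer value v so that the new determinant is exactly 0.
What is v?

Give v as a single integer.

Answer: 2

Derivation:
det is linear in entry M[2][2]: det = old_det + (v - -3) * C_22
Cofactor C_22 = 1
Want det = 0: -5 + (v - -3) * 1 = 0
  (v - -3) = 5 / 1 = 5
  v = -3 + (5) = 2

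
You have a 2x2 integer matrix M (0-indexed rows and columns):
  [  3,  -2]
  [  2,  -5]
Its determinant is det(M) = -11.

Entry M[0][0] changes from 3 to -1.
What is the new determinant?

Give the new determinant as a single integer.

Answer: 9

Derivation:
det is linear in row 0: changing M[0][0] by delta changes det by delta * cofactor(0,0).
Cofactor C_00 = (-1)^(0+0) * minor(0,0) = -5
Entry delta = -1 - 3 = -4
Det delta = -4 * -5 = 20
New det = -11 + 20 = 9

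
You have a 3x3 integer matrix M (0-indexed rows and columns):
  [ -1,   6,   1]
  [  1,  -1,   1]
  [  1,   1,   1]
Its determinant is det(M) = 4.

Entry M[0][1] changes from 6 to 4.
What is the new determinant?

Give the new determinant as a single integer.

Answer: 4

Derivation:
det is linear in row 0: changing M[0][1] by delta changes det by delta * cofactor(0,1).
Cofactor C_01 = (-1)^(0+1) * minor(0,1) = 0
Entry delta = 4 - 6 = -2
Det delta = -2 * 0 = 0
New det = 4 + 0 = 4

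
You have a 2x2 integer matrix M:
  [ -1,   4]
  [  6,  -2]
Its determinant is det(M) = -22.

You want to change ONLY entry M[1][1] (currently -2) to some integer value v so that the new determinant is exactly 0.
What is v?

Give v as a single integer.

Answer: -24

Derivation:
det is linear in entry M[1][1]: det = old_det + (v - -2) * C_11
Cofactor C_11 = -1
Want det = 0: -22 + (v - -2) * -1 = 0
  (v - -2) = 22 / -1 = -22
  v = -2 + (-22) = -24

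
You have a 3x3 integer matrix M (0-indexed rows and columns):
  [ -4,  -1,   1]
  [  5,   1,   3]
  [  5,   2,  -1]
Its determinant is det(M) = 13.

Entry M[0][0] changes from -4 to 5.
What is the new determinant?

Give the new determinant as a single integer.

Answer: -50

Derivation:
det is linear in row 0: changing M[0][0] by delta changes det by delta * cofactor(0,0).
Cofactor C_00 = (-1)^(0+0) * minor(0,0) = -7
Entry delta = 5 - -4 = 9
Det delta = 9 * -7 = -63
New det = 13 + -63 = -50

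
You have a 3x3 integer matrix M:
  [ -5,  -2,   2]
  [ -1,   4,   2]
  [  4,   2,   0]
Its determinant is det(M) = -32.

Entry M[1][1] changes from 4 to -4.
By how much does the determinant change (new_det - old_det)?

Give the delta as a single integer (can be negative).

Answer: 64

Derivation:
Cofactor C_11 = -8
Entry delta = -4 - 4 = -8
Det delta = entry_delta * cofactor = -8 * -8 = 64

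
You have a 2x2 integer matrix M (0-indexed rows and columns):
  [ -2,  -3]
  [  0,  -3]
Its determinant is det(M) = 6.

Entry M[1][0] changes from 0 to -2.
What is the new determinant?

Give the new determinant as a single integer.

det is linear in row 1: changing M[1][0] by delta changes det by delta * cofactor(1,0).
Cofactor C_10 = (-1)^(1+0) * minor(1,0) = 3
Entry delta = -2 - 0 = -2
Det delta = -2 * 3 = -6
New det = 6 + -6 = 0

Answer: 0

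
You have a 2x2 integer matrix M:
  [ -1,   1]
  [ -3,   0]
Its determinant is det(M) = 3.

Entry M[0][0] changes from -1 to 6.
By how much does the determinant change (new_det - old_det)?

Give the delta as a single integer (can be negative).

Cofactor C_00 = 0
Entry delta = 6 - -1 = 7
Det delta = entry_delta * cofactor = 7 * 0 = 0

Answer: 0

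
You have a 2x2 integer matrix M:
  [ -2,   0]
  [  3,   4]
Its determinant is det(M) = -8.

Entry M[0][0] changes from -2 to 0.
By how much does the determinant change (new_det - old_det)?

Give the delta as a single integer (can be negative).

Answer: 8

Derivation:
Cofactor C_00 = 4
Entry delta = 0 - -2 = 2
Det delta = entry_delta * cofactor = 2 * 4 = 8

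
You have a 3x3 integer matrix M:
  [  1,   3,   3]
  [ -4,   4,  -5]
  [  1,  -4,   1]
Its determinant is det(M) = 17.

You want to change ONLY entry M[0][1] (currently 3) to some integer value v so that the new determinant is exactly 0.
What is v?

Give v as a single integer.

det is linear in entry M[0][1]: det = old_det + (v - 3) * C_01
Cofactor C_01 = -1
Want det = 0: 17 + (v - 3) * -1 = 0
  (v - 3) = -17 / -1 = 17
  v = 3 + (17) = 20

Answer: 20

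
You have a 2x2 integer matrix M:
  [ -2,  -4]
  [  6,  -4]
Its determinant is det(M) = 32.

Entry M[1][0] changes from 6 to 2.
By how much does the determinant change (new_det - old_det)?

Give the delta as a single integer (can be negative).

Answer: -16

Derivation:
Cofactor C_10 = 4
Entry delta = 2 - 6 = -4
Det delta = entry_delta * cofactor = -4 * 4 = -16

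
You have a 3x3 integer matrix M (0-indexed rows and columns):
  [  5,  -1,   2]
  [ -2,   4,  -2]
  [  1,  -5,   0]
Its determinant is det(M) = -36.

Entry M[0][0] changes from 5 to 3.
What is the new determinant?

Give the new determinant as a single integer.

det is linear in row 0: changing M[0][0] by delta changes det by delta * cofactor(0,0).
Cofactor C_00 = (-1)^(0+0) * minor(0,0) = -10
Entry delta = 3 - 5 = -2
Det delta = -2 * -10 = 20
New det = -36 + 20 = -16

Answer: -16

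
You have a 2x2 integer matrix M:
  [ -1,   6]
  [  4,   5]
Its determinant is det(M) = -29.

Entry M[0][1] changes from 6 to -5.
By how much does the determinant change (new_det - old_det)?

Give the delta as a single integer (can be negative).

Answer: 44

Derivation:
Cofactor C_01 = -4
Entry delta = -5 - 6 = -11
Det delta = entry_delta * cofactor = -11 * -4 = 44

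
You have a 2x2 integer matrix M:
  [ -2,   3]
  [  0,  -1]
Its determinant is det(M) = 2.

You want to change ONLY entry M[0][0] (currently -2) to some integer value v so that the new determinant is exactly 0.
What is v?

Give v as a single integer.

det is linear in entry M[0][0]: det = old_det + (v - -2) * C_00
Cofactor C_00 = -1
Want det = 0: 2 + (v - -2) * -1 = 0
  (v - -2) = -2 / -1 = 2
  v = -2 + (2) = 0

Answer: 0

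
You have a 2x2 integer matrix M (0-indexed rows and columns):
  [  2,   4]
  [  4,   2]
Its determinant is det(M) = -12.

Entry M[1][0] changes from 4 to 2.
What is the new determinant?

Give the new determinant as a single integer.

Answer: -4

Derivation:
det is linear in row 1: changing M[1][0] by delta changes det by delta * cofactor(1,0).
Cofactor C_10 = (-1)^(1+0) * minor(1,0) = -4
Entry delta = 2 - 4 = -2
Det delta = -2 * -4 = 8
New det = -12 + 8 = -4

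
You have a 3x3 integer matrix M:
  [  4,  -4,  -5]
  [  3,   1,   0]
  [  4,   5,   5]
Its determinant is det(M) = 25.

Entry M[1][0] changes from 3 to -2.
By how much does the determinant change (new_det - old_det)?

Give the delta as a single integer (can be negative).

Answer: 25

Derivation:
Cofactor C_10 = -5
Entry delta = -2 - 3 = -5
Det delta = entry_delta * cofactor = -5 * -5 = 25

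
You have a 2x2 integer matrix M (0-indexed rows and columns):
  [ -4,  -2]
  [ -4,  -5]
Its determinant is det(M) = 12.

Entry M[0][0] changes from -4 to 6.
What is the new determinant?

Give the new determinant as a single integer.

det is linear in row 0: changing M[0][0] by delta changes det by delta * cofactor(0,0).
Cofactor C_00 = (-1)^(0+0) * minor(0,0) = -5
Entry delta = 6 - -4 = 10
Det delta = 10 * -5 = -50
New det = 12 + -50 = -38

Answer: -38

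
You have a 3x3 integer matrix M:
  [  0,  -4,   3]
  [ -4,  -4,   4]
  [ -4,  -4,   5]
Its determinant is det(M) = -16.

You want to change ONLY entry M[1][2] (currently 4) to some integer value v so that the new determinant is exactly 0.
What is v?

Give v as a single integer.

Answer: 5

Derivation:
det is linear in entry M[1][2]: det = old_det + (v - 4) * C_12
Cofactor C_12 = 16
Want det = 0: -16 + (v - 4) * 16 = 0
  (v - 4) = 16 / 16 = 1
  v = 4 + (1) = 5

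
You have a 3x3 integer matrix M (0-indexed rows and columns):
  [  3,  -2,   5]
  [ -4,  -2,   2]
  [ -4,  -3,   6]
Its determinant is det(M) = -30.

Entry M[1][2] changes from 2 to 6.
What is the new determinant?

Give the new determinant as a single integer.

det is linear in row 1: changing M[1][2] by delta changes det by delta * cofactor(1,2).
Cofactor C_12 = (-1)^(1+2) * minor(1,2) = 17
Entry delta = 6 - 2 = 4
Det delta = 4 * 17 = 68
New det = -30 + 68 = 38

Answer: 38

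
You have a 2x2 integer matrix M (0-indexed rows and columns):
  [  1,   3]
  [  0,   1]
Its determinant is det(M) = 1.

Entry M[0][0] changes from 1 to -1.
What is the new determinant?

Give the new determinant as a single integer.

Answer: -1

Derivation:
det is linear in row 0: changing M[0][0] by delta changes det by delta * cofactor(0,0).
Cofactor C_00 = (-1)^(0+0) * minor(0,0) = 1
Entry delta = -1 - 1 = -2
Det delta = -2 * 1 = -2
New det = 1 + -2 = -1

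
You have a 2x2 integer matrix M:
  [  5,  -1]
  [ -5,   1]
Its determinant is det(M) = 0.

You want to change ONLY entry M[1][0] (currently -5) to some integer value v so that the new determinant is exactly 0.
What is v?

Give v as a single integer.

det is linear in entry M[1][0]: det = old_det + (v - -5) * C_10
Cofactor C_10 = 1
Want det = 0: 0 + (v - -5) * 1 = 0
  (v - -5) = 0 / 1 = 0
  v = -5 + (0) = -5

Answer: -5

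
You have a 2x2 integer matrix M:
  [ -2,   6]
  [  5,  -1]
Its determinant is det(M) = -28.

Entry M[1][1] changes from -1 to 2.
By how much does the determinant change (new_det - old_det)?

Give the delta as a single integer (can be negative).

Answer: -6

Derivation:
Cofactor C_11 = -2
Entry delta = 2 - -1 = 3
Det delta = entry_delta * cofactor = 3 * -2 = -6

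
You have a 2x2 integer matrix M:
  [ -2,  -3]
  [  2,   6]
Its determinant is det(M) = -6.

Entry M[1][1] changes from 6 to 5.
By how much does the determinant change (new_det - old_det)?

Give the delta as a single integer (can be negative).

Answer: 2

Derivation:
Cofactor C_11 = -2
Entry delta = 5 - 6 = -1
Det delta = entry_delta * cofactor = -1 * -2 = 2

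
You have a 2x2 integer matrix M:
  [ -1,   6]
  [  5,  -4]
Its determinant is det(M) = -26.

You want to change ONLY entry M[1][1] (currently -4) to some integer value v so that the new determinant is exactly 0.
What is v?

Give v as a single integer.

det is linear in entry M[1][1]: det = old_det + (v - -4) * C_11
Cofactor C_11 = -1
Want det = 0: -26 + (v - -4) * -1 = 0
  (v - -4) = 26 / -1 = -26
  v = -4 + (-26) = -30

Answer: -30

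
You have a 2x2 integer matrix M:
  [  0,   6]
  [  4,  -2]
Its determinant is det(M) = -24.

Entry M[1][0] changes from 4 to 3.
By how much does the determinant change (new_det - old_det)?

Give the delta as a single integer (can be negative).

Cofactor C_10 = -6
Entry delta = 3 - 4 = -1
Det delta = entry_delta * cofactor = -1 * -6 = 6

Answer: 6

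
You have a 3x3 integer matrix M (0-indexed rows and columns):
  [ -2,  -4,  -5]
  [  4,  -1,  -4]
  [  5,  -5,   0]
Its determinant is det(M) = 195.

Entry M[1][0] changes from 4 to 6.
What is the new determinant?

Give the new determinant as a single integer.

Answer: 245

Derivation:
det is linear in row 1: changing M[1][0] by delta changes det by delta * cofactor(1,0).
Cofactor C_10 = (-1)^(1+0) * minor(1,0) = 25
Entry delta = 6 - 4 = 2
Det delta = 2 * 25 = 50
New det = 195 + 50 = 245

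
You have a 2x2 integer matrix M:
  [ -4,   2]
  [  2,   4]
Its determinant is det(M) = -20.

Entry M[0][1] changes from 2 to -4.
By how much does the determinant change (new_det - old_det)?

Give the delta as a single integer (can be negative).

Cofactor C_01 = -2
Entry delta = -4 - 2 = -6
Det delta = entry_delta * cofactor = -6 * -2 = 12

Answer: 12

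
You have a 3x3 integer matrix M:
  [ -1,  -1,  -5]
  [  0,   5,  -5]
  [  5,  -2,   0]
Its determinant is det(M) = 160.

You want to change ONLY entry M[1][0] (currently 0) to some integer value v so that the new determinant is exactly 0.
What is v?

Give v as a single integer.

det is linear in entry M[1][0]: det = old_det + (v - 0) * C_10
Cofactor C_10 = 10
Want det = 0: 160 + (v - 0) * 10 = 0
  (v - 0) = -160 / 10 = -16
  v = 0 + (-16) = -16

Answer: -16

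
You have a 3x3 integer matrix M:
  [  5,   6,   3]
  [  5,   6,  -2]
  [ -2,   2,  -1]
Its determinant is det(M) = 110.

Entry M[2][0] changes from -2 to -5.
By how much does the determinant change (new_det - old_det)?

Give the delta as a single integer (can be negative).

Cofactor C_20 = -30
Entry delta = -5 - -2 = -3
Det delta = entry_delta * cofactor = -3 * -30 = 90

Answer: 90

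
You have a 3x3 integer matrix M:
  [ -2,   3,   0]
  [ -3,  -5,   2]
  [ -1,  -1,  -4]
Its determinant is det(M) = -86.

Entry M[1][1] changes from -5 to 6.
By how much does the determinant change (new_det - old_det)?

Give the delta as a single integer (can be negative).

Cofactor C_11 = 8
Entry delta = 6 - -5 = 11
Det delta = entry_delta * cofactor = 11 * 8 = 88

Answer: 88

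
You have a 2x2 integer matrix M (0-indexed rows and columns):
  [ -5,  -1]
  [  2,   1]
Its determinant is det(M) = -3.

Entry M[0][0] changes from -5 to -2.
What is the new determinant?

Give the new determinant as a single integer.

det is linear in row 0: changing M[0][0] by delta changes det by delta * cofactor(0,0).
Cofactor C_00 = (-1)^(0+0) * minor(0,0) = 1
Entry delta = -2 - -5 = 3
Det delta = 3 * 1 = 3
New det = -3 + 3 = 0

Answer: 0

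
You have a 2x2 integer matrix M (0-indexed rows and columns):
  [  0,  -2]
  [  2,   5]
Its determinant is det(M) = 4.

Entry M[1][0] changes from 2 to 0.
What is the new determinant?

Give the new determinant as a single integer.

Answer: 0

Derivation:
det is linear in row 1: changing M[1][0] by delta changes det by delta * cofactor(1,0).
Cofactor C_10 = (-1)^(1+0) * minor(1,0) = 2
Entry delta = 0 - 2 = -2
Det delta = -2 * 2 = -4
New det = 4 + -4 = 0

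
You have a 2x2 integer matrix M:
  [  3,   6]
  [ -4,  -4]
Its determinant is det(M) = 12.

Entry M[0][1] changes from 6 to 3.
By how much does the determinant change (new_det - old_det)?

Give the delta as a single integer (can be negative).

Cofactor C_01 = 4
Entry delta = 3 - 6 = -3
Det delta = entry_delta * cofactor = -3 * 4 = -12

Answer: -12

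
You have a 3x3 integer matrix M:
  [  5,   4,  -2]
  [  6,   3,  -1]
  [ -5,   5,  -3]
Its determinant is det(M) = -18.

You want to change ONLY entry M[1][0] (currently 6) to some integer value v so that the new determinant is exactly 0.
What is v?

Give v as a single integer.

Answer: 15

Derivation:
det is linear in entry M[1][0]: det = old_det + (v - 6) * C_10
Cofactor C_10 = 2
Want det = 0: -18 + (v - 6) * 2 = 0
  (v - 6) = 18 / 2 = 9
  v = 6 + (9) = 15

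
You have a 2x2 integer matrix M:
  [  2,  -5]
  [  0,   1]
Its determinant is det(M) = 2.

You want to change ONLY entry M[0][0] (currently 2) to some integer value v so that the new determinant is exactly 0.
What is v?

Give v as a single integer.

Answer: 0

Derivation:
det is linear in entry M[0][0]: det = old_det + (v - 2) * C_00
Cofactor C_00 = 1
Want det = 0: 2 + (v - 2) * 1 = 0
  (v - 2) = -2 / 1 = -2
  v = 2 + (-2) = 0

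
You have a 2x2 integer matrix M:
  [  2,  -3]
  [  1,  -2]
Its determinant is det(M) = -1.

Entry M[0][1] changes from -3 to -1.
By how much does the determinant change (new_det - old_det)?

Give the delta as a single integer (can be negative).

Cofactor C_01 = -1
Entry delta = -1 - -3 = 2
Det delta = entry_delta * cofactor = 2 * -1 = -2

Answer: -2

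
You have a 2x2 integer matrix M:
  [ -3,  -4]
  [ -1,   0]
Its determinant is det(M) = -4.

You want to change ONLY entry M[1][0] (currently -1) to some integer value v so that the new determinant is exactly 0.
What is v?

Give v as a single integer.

Answer: 0

Derivation:
det is linear in entry M[1][0]: det = old_det + (v - -1) * C_10
Cofactor C_10 = 4
Want det = 0: -4 + (v - -1) * 4 = 0
  (v - -1) = 4 / 4 = 1
  v = -1 + (1) = 0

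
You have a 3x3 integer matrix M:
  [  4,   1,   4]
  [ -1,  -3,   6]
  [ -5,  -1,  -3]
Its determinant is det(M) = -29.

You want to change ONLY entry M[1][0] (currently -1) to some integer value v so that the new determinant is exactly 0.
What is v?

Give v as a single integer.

Answer: -30

Derivation:
det is linear in entry M[1][0]: det = old_det + (v - -1) * C_10
Cofactor C_10 = -1
Want det = 0: -29 + (v - -1) * -1 = 0
  (v - -1) = 29 / -1 = -29
  v = -1 + (-29) = -30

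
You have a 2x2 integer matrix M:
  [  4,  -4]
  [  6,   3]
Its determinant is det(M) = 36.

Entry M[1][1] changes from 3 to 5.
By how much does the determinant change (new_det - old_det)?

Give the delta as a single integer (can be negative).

Answer: 8

Derivation:
Cofactor C_11 = 4
Entry delta = 5 - 3 = 2
Det delta = entry_delta * cofactor = 2 * 4 = 8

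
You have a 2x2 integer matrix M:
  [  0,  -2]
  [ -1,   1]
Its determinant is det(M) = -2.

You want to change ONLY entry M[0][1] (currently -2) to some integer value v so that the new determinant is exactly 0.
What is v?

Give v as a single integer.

Answer: 0

Derivation:
det is linear in entry M[0][1]: det = old_det + (v - -2) * C_01
Cofactor C_01 = 1
Want det = 0: -2 + (v - -2) * 1 = 0
  (v - -2) = 2 / 1 = 2
  v = -2 + (2) = 0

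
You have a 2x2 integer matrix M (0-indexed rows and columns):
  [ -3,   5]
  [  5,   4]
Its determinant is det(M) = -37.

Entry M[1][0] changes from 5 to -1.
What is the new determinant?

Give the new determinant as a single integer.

Answer: -7

Derivation:
det is linear in row 1: changing M[1][0] by delta changes det by delta * cofactor(1,0).
Cofactor C_10 = (-1)^(1+0) * minor(1,0) = -5
Entry delta = -1 - 5 = -6
Det delta = -6 * -5 = 30
New det = -37 + 30 = -7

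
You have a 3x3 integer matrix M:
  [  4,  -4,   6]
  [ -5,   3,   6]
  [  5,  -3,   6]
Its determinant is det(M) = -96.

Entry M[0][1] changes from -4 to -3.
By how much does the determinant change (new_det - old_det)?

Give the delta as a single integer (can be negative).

Cofactor C_01 = 60
Entry delta = -3 - -4 = 1
Det delta = entry_delta * cofactor = 1 * 60 = 60

Answer: 60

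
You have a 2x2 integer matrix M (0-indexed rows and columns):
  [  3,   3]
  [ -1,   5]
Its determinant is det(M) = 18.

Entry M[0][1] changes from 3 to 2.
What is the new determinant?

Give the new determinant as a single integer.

det is linear in row 0: changing M[0][1] by delta changes det by delta * cofactor(0,1).
Cofactor C_01 = (-1)^(0+1) * minor(0,1) = 1
Entry delta = 2 - 3 = -1
Det delta = -1 * 1 = -1
New det = 18 + -1 = 17

Answer: 17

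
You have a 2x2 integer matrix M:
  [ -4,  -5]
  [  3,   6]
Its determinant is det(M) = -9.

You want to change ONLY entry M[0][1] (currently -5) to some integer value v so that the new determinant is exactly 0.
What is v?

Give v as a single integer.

det is linear in entry M[0][1]: det = old_det + (v - -5) * C_01
Cofactor C_01 = -3
Want det = 0: -9 + (v - -5) * -3 = 0
  (v - -5) = 9 / -3 = -3
  v = -5 + (-3) = -8

Answer: -8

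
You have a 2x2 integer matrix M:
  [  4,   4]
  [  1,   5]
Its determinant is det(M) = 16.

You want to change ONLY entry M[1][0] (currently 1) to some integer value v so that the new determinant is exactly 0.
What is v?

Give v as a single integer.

Answer: 5

Derivation:
det is linear in entry M[1][0]: det = old_det + (v - 1) * C_10
Cofactor C_10 = -4
Want det = 0: 16 + (v - 1) * -4 = 0
  (v - 1) = -16 / -4 = 4
  v = 1 + (4) = 5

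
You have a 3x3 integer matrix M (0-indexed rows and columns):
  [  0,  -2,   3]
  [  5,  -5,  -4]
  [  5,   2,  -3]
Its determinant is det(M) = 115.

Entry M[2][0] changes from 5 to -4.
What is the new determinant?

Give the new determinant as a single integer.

det is linear in row 2: changing M[2][0] by delta changes det by delta * cofactor(2,0).
Cofactor C_20 = (-1)^(2+0) * minor(2,0) = 23
Entry delta = -4 - 5 = -9
Det delta = -9 * 23 = -207
New det = 115 + -207 = -92

Answer: -92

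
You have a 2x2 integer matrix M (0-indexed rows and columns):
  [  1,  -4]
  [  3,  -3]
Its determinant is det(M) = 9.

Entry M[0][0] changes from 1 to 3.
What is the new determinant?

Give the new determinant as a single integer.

Answer: 3

Derivation:
det is linear in row 0: changing M[0][0] by delta changes det by delta * cofactor(0,0).
Cofactor C_00 = (-1)^(0+0) * minor(0,0) = -3
Entry delta = 3 - 1 = 2
Det delta = 2 * -3 = -6
New det = 9 + -6 = 3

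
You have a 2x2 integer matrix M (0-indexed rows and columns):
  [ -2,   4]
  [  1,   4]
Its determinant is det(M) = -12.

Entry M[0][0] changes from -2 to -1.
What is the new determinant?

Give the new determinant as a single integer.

det is linear in row 0: changing M[0][0] by delta changes det by delta * cofactor(0,0).
Cofactor C_00 = (-1)^(0+0) * minor(0,0) = 4
Entry delta = -1 - -2 = 1
Det delta = 1 * 4 = 4
New det = -12 + 4 = -8

Answer: -8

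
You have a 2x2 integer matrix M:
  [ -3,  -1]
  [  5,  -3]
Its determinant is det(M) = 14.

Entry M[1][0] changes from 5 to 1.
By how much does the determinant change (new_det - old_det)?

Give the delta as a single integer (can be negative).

Cofactor C_10 = 1
Entry delta = 1 - 5 = -4
Det delta = entry_delta * cofactor = -4 * 1 = -4

Answer: -4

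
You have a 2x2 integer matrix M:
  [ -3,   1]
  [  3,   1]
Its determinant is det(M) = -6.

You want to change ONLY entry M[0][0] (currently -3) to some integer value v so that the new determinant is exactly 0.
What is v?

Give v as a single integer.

Answer: 3

Derivation:
det is linear in entry M[0][0]: det = old_det + (v - -3) * C_00
Cofactor C_00 = 1
Want det = 0: -6 + (v - -3) * 1 = 0
  (v - -3) = 6 / 1 = 6
  v = -3 + (6) = 3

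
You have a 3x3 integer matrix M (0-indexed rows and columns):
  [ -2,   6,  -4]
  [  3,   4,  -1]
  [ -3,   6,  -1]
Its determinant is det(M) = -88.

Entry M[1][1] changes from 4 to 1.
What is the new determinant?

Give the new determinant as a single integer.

Answer: -58

Derivation:
det is linear in row 1: changing M[1][1] by delta changes det by delta * cofactor(1,1).
Cofactor C_11 = (-1)^(1+1) * minor(1,1) = -10
Entry delta = 1 - 4 = -3
Det delta = -3 * -10 = 30
New det = -88 + 30 = -58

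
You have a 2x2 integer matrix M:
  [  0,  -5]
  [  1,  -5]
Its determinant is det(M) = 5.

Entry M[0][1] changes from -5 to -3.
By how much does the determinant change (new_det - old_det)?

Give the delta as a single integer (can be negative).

Cofactor C_01 = -1
Entry delta = -3 - -5 = 2
Det delta = entry_delta * cofactor = 2 * -1 = -2

Answer: -2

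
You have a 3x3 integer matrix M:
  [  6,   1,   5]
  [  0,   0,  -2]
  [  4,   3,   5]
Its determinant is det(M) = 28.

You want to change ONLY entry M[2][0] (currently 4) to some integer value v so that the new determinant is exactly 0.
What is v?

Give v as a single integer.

det is linear in entry M[2][0]: det = old_det + (v - 4) * C_20
Cofactor C_20 = -2
Want det = 0: 28 + (v - 4) * -2 = 0
  (v - 4) = -28 / -2 = 14
  v = 4 + (14) = 18

Answer: 18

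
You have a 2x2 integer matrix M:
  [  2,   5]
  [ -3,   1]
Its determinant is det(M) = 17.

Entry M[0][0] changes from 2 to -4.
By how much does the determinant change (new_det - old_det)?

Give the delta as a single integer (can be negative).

Cofactor C_00 = 1
Entry delta = -4 - 2 = -6
Det delta = entry_delta * cofactor = -6 * 1 = -6

Answer: -6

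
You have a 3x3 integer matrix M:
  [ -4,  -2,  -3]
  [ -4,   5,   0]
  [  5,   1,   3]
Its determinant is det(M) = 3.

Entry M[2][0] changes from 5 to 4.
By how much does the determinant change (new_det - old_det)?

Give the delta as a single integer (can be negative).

Answer: -15

Derivation:
Cofactor C_20 = 15
Entry delta = 4 - 5 = -1
Det delta = entry_delta * cofactor = -1 * 15 = -15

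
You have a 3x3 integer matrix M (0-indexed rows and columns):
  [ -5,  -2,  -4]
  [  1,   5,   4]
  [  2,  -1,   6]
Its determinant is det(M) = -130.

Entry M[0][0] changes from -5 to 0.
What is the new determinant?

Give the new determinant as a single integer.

det is linear in row 0: changing M[0][0] by delta changes det by delta * cofactor(0,0).
Cofactor C_00 = (-1)^(0+0) * minor(0,0) = 34
Entry delta = 0 - -5 = 5
Det delta = 5 * 34 = 170
New det = -130 + 170 = 40

Answer: 40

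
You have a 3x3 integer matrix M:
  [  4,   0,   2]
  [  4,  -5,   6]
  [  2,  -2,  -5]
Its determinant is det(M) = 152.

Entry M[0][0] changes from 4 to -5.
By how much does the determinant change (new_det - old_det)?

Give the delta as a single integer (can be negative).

Cofactor C_00 = 37
Entry delta = -5 - 4 = -9
Det delta = entry_delta * cofactor = -9 * 37 = -333

Answer: -333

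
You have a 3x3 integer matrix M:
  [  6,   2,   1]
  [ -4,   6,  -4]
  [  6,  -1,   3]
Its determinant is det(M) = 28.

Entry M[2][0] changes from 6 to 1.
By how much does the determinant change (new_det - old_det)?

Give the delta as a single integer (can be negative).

Cofactor C_20 = -14
Entry delta = 1 - 6 = -5
Det delta = entry_delta * cofactor = -5 * -14 = 70

Answer: 70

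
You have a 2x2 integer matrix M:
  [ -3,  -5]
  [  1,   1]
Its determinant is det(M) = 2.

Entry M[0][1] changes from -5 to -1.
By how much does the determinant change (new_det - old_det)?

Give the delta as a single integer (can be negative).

Answer: -4

Derivation:
Cofactor C_01 = -1
Entry delta = -1 - -5 = 4
Det delta = entry_delta * cofactor = 4 * -1 = -4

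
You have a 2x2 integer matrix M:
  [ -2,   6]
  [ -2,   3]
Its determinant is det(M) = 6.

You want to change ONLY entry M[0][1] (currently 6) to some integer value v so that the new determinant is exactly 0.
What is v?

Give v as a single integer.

det is linear in entry M[0][1]: det = old_det + (v - 6) * C_01
Cofactor C_01 = 2
Want det = 0: 6 + (v - 6) * 2 = 0
  (v - 6) = -6 / 2 = -3
  v = 6 + (-3) = 3

Answer: 3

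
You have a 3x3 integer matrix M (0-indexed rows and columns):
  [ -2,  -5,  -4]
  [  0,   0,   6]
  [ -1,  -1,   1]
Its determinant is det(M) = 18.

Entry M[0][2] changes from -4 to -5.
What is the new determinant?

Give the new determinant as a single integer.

Answer: 18

Derivation:
det is linear in row 0: changing M[0][2] by delta changes det by delta * cofactor(0,2).
Cofactor C_02 = (-1)^(0+2) * minor(0,2) = 0
Entry delta = -5 - -4 = -1
Det delta = -1 * 0 = 0
New det = 18 + 0 = 18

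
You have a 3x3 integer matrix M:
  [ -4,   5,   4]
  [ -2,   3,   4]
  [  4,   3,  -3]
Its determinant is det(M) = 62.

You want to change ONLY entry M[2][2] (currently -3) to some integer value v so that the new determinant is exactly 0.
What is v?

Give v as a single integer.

det is linear in entry M[2][2]: det = old_det + (v - -3) * C_22
Cofactor C_22 = -2
Want det = 0: 62 + (v - -3) * -2 = 0
  (v - -3) = -62 / -2 = 31
  v = -3 + (31) = 28

Answer: 28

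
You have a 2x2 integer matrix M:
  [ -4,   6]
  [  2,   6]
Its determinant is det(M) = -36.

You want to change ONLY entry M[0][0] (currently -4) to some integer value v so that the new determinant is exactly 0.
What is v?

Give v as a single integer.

det is linear in entry M[0][0]: det = old_det + (v - -4) * C_00
Cofactor C_00 = 6
Want det = 0: -36 + (v - -4) * 6 = 0
  (v - -4) = 36 / 6 = 6
  v = -4 + (6) = 2

Answer: 2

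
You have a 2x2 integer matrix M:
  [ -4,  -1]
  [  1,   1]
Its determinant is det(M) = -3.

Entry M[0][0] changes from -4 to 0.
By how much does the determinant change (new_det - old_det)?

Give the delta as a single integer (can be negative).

Answer: 4

Derivation:
Cofactor C_00 = 1
Entry delta = 0 - -4 = 4
Det delta = entry_delta * cofactor = 4 * 1 = 4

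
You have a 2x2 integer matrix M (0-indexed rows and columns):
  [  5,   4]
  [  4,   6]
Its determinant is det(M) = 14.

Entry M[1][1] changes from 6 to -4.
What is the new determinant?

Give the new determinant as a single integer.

Answer: -36

Derivation:
det is linear in row 1: changing M[1][1] by delta changes det by delta * cofactor(1,1).
Cofactor C_11 = (-1)^(1+1) * minor(1,1) = 5
Entry delta = -4 - 6 = -10
Det delta = -10 * 5 = -50
New det = 14 + -50 = -36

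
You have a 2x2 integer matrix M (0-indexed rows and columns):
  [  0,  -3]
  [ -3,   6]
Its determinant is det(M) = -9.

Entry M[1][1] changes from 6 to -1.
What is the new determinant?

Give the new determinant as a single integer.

Answer: -9

Derivation:
det is linear in row 1: changing M[1][1] by delta changes det by delta * cofactor(1,1).
Cofactor C_11 = (-1)^(1+1) * minor(1,1) = 0
Entry delta = -1 - 6 = -7
Det delta = -7 * 0 = 0
New det = -9 + 0 = -9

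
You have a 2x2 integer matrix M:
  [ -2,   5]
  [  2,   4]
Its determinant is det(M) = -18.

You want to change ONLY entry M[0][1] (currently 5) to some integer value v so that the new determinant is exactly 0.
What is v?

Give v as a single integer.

Answer: -4

Derivation:
det is linear in entry M[0][1]: det = old_det + (v - 5) * C_01
Cofactor C_01 = -2
Want det = 0: -18 + (v - 5) * -2 = 0
  (v - 5) = 18 / -2 = -9
  v = 5 + (-9) = -4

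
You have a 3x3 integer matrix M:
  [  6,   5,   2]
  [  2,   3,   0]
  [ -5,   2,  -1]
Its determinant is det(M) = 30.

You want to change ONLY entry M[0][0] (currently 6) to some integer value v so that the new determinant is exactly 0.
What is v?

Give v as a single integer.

det is linear in entry M[0][0]: det = old_det + (v - 6) * C_00
Cofactor C_00 = -3
Want det = 0: 30 + (v - 6) * -3 = 0
  (v - 6) = -30 / -3 = 10
  v = 6 + (10) = 16

Answer: 16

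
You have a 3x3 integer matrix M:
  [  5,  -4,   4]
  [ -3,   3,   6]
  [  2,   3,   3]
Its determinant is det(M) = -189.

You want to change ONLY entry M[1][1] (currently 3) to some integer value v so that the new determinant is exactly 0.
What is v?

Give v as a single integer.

Answer: 30

Derivation:
det is linear in entry M[1][1]: det = old_det + (v - 3) * C_11
Cofactor C_11 = 7
Want det = 0: -189 + (v - 3) * 7 = 0
  (v - 3) = 189 / 7 = 27
  v = 3 + (27) = 30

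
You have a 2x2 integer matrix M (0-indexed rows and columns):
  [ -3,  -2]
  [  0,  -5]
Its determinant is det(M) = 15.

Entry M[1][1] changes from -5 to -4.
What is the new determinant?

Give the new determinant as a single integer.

det is linear in row 1: changing M[1][1] by delta changes det by delta * cofactor(1,1).
Cofactor C_11 = (-1)^(1+1) * minor(1,1) = -3
Entry delta = -4 - -5 = 1
Det delta = 1 * -3 = -3
New det = 15 + -3 = 12

Answer: 12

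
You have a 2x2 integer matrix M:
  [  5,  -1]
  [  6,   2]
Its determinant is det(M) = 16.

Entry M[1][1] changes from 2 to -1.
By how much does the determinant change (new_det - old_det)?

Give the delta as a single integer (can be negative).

Answer: -15

Derivation:
Cofactor C_11 = 5
Entry delta = -1 - 2 = -3
Det delta = entry_delta * cofactor = -3 * 5 = -15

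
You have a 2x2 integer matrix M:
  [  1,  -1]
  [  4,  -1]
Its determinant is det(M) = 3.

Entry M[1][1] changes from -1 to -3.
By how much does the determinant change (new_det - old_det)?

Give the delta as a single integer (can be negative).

Answer: -2

Derivation:
Cofactor C_11 = 1
Entry delta = -3 - -1 = -2
Det delta = entry_delta * cofactor = -2 * 1 = -2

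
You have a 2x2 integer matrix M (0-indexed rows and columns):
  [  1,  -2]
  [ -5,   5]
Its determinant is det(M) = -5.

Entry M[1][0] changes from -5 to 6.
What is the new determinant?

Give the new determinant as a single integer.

det is linear in row 1: changing M[1][0] by delta changes det by delta * cofactor(1,0).
Cofactor C_10 = (-1)^(1+0) * minor(1,0) = 2
Entry delta = 6 - -5 = 11
Det delta = 11 * 2 = 22
New det = -5 + 22 = 17

Answer: 17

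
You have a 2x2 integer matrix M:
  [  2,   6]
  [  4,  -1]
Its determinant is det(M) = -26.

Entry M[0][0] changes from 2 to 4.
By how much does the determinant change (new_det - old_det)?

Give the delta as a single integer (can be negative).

Cofactor C_00 = -1
Entry delta = 4 - 2 = 2
Det delta = entry_delta * cofactor = 2 * -1 = -2

Answer: -2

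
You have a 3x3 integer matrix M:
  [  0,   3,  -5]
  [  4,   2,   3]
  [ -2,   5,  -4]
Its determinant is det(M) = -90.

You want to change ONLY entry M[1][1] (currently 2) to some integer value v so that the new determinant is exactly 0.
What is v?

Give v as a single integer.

Answer: -7

Derivation:
det is linear in entry M[1][1]: det = old_det + (v - 2) * C_11
Cofactor C_11 = -10
Want det = 0: -90 + (v - 2) * -10 = 0
  (v - 2) = 90 / -10 = -9
  v = 2 + (-9) = -7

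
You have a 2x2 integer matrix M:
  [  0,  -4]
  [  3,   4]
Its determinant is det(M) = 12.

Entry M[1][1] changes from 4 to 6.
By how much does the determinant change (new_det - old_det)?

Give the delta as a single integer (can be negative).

Answer: 0

Derivation:
Cofactor C_11 = 0
Entry delta = 6 - 4 = 2
Det delta = entry_delta * cofactor = 2 * 0 = 0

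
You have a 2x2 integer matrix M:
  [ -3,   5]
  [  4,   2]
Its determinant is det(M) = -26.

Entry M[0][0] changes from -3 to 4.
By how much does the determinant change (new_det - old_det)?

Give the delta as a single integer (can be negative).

Cofactor C_00 = 2
Entry delta = 4 - -3 = 7
Det delta = entry_delta * cofactor = 7 * 2 = 14

Answer: 14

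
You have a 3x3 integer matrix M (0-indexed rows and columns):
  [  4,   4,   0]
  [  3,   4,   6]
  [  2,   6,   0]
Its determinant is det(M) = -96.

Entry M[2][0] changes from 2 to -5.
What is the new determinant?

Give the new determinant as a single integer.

Answer: -264

Derivation:
det is linear in row 2: changing M[2][0] by delta changes det by delta * cofactor(2,0).
Cofactor C_20 = (-1)^(2+0) * minor(2,0) = 24
Entry delta = -5 - 2 = -7
Det delta = -7 * 24 = -168
New det = -96 + -168 = -264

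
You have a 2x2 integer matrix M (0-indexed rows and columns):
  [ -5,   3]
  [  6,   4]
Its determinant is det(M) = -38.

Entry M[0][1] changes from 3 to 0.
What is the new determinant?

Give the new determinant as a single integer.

det is linear in row 0: changing M[0][1] by delta changes det by delta * cofactor(0,1).
Cofactor C_01 = (-1)^(0+1) * minor(0,1) = -6
Entry delta = 0 - 3 = -3
Det delta = -3 * -6 = 18
New det = -38 + 18 = -20

Answer: -20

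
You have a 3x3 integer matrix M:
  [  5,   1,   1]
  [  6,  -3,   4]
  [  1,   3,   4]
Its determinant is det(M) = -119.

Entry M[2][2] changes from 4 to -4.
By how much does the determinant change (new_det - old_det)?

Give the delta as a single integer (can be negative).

Cofactor C_22 = -21
Entry delta = -4 - 4 = -8
Det delta = entry_delta * cofactor = -8 * -21 = 168

Answer: 168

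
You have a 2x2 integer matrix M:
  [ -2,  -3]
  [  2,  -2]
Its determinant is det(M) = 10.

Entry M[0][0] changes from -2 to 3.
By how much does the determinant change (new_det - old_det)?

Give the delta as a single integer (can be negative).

Cofactor C_00 = -2
Entry delta = 3 - -2 = 5
Det delta = entry_delta * cofactor = 5 * -2 = -10

Answer: -10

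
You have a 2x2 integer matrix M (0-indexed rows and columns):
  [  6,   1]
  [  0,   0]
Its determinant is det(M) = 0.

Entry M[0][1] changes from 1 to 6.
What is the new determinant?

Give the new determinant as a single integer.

Answer: 0

Derivation:
det is linear in row 0: changing M[0][1] by delta changes det by delta * cofactor(0,1).
Cofactor C_01 = (-1)^(0+1) * minor(0,1) = 0
Entry delta = 6 - 1 = 5
Det delta = 5 * 0 = 0
New det = 0 + 0 = 0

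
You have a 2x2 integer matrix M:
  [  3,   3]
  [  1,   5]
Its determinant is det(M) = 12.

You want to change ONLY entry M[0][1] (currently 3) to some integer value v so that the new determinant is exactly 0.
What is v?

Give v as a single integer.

Answer: 15

Derivation:
det is linear in entry M[0][1]: det = old_det + (v - 3) * C_01
Cofactor C_01 = -1
Want det = 0: 12 + (v - 3) * -1 = 0
  (v - 3) = -12 / -1 = 12
  v = 3 + (12) = 15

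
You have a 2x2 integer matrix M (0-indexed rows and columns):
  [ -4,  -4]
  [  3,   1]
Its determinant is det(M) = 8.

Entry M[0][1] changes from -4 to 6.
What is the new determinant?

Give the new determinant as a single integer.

Answer: -22

Derivation:
det is linear in row 0: changing M[0][1] by delta changes det by delta * cofactor(0,1).
Cofactor C_01 = (-1)^(0+1) * minor(0,1) = -3
Entry delta = 6 - -4 = 10
Det delta = 10 * -3 = -30
New det = 8 + -30 = -22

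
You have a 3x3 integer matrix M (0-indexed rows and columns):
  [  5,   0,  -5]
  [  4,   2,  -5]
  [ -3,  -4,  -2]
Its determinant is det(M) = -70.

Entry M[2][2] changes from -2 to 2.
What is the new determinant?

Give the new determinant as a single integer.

Answer: -30

Derivation:
det is linear in row 2: changing M[2][2] by delta changes det by delta * cofactor(2,2).
Cofactor C_22 = (-1)^(2+2) * minor(2,2) = 10
Entry delta = 2 - -2 = 4
Det delta = 4 * 10 = 40
New det = -70 + 40 = -30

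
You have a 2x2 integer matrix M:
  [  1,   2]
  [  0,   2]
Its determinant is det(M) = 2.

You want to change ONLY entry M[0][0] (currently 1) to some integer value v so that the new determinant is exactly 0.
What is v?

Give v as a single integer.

det is linear in entry M[0][0]: det = old_det + (v - 1) * C_00
Cofactor C_00 = 2
Want det = 0: 2 + (v - 1) * 2 = 0
  (v - 1) = -2 / 2 = -1
  v = 1 + (-1) = 0

Answer: 0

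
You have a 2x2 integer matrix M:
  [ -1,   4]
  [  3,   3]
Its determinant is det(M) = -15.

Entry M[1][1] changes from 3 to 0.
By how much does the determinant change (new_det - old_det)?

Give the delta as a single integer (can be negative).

Cofactor C_11 = -1
Entry delta = 0 - 3 = -3
Det delta = entry_delta * cofactor = -3 * -1 = 3

Answer: 3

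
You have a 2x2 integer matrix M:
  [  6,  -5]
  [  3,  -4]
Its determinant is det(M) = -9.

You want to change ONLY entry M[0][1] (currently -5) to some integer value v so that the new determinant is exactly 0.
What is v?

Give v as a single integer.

det is linear in entry M[0][1]: det = old_det + (v - -5) * C_01
Cofactor C_01 = -3
Want det = 0: -9 + (v - -5) * -3 = 0
  (v - -5) = 9 / -3 = -3
  v = -5 + (-3) = -8

Answer: -8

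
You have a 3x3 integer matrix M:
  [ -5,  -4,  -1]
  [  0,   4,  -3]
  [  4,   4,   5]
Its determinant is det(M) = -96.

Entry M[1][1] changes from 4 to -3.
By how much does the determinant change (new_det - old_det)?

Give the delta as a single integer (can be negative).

Answer: 147

Derivation:
Cofactor C_11 = -21
Entry delta = -3 - 4 = -7
Det delta = entry_delta * cofactor = -7 * -21 = 147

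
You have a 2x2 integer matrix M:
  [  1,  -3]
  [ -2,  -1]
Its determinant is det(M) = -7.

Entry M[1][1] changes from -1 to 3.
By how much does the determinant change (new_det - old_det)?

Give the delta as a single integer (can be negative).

Cofactor C_11 = 1
Entry delta = 3 - -1 = 4
Det delta = entry_delta * cofactor = 4 * 1 = 4

Answer: 4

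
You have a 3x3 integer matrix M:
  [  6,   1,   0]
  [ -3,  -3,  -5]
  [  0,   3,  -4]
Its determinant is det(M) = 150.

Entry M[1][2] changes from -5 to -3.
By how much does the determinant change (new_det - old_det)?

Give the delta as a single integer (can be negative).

Cofactor C_12 = -18
Entry delta = -3 - -5 = 2
Det delta = entry_delta * cofactor = 2 * -18 = -36

Answer: -36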